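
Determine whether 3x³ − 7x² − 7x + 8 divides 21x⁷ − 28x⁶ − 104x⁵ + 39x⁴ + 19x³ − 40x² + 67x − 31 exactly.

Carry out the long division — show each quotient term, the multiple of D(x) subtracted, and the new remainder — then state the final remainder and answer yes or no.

Step 1: lead(21x⁷ − 28x⁶ − 104x⁵ + 39x⁴ + 19x³ − 40x² + 67x − 31) ÷ lead(D) = 21x⁷ ÷ 3x³ = 7x⁴. Subtract (7x⁴)·D = 21x⁷ − 49x⁶ − 49x⁵ + 56x⁴. Remainder: 21x⁶ − 55x⁵ − 17x⁴ + 19x³ − 40x² + 67x − 31.
Step 2: lead(21x⁶ − 55x⁵ − 17x⁴ + 19x³ − 40x² + 67x − 31) ÷ lead(D) = 21x⁶ ÷ 3x³ = 7x³. Subtract (7x³)·D = 21x⁶ − 49x⁵ − 49x⁴ + 56x³. Remainder: −6x⁵ + 32x⁴ − 37x³ − 40x² + 67x − 31.
Step 3: lead(−6x⁵ + 32x⁴ − 37x³ − 40x² + 67x − 31) ÷ lead(D) = −6x⁵ ÷ 3x³ = −2x². Subtract (−2x²)·D = −6x⁵ + 14x⁴ + 14x³ − 16x². Remainder: 18x⁴ − 51x³ − 24x² + 67x − 31.
Step 4: lead(18x⁴ − 51x³ − 24x² + 67x − 31) ÷ lead(D) = 18x⁴ ÷ 3x³ = 6x. Subtract (6x)·D = 18x⁴ − 42x³ − 42x² + 48x. Remainder: −9x³ + 18x² + 19x − 31.
Step 5: lead(−9x³ + 18x² + 19x − 31) ÷ lead(D) = −9x³ ÷ 3x³ = −3. Subtract (−3)·D = −9x³ + 21x² + 21x − 24. Remainder: −3x² − 2x − 7.

R(x) = −3x² − 2x − 7, so D(x) is not a factor of P(x). no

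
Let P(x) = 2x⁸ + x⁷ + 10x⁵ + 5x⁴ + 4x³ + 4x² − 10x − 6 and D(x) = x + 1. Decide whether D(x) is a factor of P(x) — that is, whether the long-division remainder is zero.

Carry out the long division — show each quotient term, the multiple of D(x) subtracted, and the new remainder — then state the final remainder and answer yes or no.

R(x) = 0, so D(x) is a factor of P(x). yes

Step 1: lead(2x⁸ + x⁷ + 10x⁵ + 5x⁴ + 4x³ + 4x² − 10x − 6) ÷ lead(D) = 2x⁸ ÷ x = 2x⁷. Subtract (2x⁷)·D = 2x⁸ + 2x⁷. Remainder: −x⁷ + 10x⁵ + 5x⁴ + 4x³ + 4x² − 10x − 6.
Step 2: lead(−x⁷ + 10x⁵ + 5x⁴ + 4x³ + 4x² − 10x − 6) ÷ lead(D) = −x⁷ ÷ x = −x⁶. Subtract (−x⁶)·D = −x⁷ − x⁶. Remainder: x⁶ + 10x⁵ + 5x⁴ + 4x³ + 4x² − 10x − 6.
Step 3: lead(x⁶ + 10x⁵ + 5x⁴ + 4x³ + 4x² − 10x − 6) ÷ lead(D) = x⁶ ÷ x = x⁵. Subtract (x⁵)·D = x⁶ + x⁵. Remainder: 9x⁵ + 5x⁴ + 4x³ + 4x² − 10x − 6.
Step 4: lead(9x⁵ + 5x⁴ + 4x³ + 4x² − 10x − 6) ÷ lead(D) = 9x⁵ ÷ x = 9x⁴. Subtract (9x⁴)·D = 9x⁵ + 9x⁴. Remainder: −4x⁴ + 4x³ + 4x² − 10x − 6.
Step 5: lead(−4x⁴ + 4x³ + 4x² − 10x − 6) ÷ lead(D) = −4x⁴ ÷ x = −4x³. Subtract (−4x³)·D = −4x⁴ − 4x³. Remainder: 8x³ + 4x² − 10x − 6.
Step 6: lead(8x³ + 4x² − 10x − 6) ÷ lead(D) = 8x³ ÷ x = 8x². Subtract (8x²)·D = 8x³ + 8x². Remainder: −4x² − 10x − 6.
Step 7: lead(−4x² − 10x − 6) ÷ lead(D) = −4x² ÷ x = −4x. Subtract (−4x)·D = −4x² − 4x. Remainder: −6x − 6.
Step 8: lead(−6x − 6) ÷ lead(D) = −6x ÷ x = −6. Subtract (−6)·D = −6x − 6. Remainder: 0.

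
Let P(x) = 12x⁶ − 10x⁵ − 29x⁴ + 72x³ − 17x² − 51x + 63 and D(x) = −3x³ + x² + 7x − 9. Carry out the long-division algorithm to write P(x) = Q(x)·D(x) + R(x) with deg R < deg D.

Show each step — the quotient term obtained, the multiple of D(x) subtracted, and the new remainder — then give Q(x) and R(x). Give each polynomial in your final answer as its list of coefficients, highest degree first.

Step 1: lead(12x⁶ − 10x⁵ − 29x⁴ + 72x³ − 17x² − 51x + 63) ÷ lead(D) = 12x⁶ ÷ −3x³ = −4x³. Subtract (−4x³)·D = 12x⁶ − 4x⁵ − 28x⁴ + 36x³. Remainder: −6x⁵ − x⁴ + 36x³ − 17x² − 51x + 63.
Step 2: lead(−6x⁵ − x⁴ + 36x³ − 17x² − 51x + 63) ÷ lead(D) = −6x⁵ ÷ −3x³ = 2x². Subtract (2x²)·D = −6x⁵ + 2x⁴ + 14x³ − 18x². Remainder: −3x⁴ + 22x³ + x² − 51x + 63.
Step 3: lead(−3x⁴ + 22x³ + x² − 51x + 63) ÷ lead(D) = −3x⁴ ÷ −3x³ = x. Subtract (x)·D = −3x⁴ + x³ + 7x² − 9x. Remainder: 21x³ − 6x² − 42x + 63.
Step 4: lead(21x³ − 6x² − 42x + 63) ÷ lead(D) = 21x³ ÷ −3x³ = −7. Subtract (−7)·D = 21x³ − 7x² − 49x + 63. Remainder: x² + 7x.

Q = [-4, 2, 1, -7]; R = [1, 7, 0]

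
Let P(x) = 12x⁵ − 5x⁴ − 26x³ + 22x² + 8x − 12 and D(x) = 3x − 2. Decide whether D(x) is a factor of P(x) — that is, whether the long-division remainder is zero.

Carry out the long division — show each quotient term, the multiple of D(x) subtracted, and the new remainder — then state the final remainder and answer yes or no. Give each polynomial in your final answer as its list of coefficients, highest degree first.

R = [-4], so D(x) is not a factor of P(x). no

Step 1: lead(12x⁵ − 5x⁴ − 26x³ + 22x² + 8x − 12) ÷ lead(D) = 12x⁵ ÷ 3x = 4x⁴. Subtract (4x⁴)·D = 12x⁵ − 8x⁴. Remainder: 3x⁴ − 26x³ + 22x² + 8x − 12.
Step 2: lead(3x⁴ − 26x³ + 22x² + 8x − 12) ÷ lead(D) = 3x⁴ ÷ 3x = x³. Subtract (x³)·D = 3x⁴ − 2x³. Remainder: −24x³ + 22x² + 8x − 12.
Step 3: lead(−24x³ + 22x² + 8x − 12) ÷ lead(D) = −24x³ ÷ 3x = −8x². Subtract (−8x²)·D = −24x³ + 16x². Remainder: 6x² + 8x − 12.
Step 4: lead(6x² + 8x − 12) ÷ lead(D) = 6x² ÷ 3x = 2x. Subtract (2x)·D = 6x² − 4x. Remainder: 12x − 12.
Step 5: lead(12x − 12) ÷ lead(D) = 12x ÷ 3x = 4. Subtract (4)·D = 12x − 8. Remainder: −4.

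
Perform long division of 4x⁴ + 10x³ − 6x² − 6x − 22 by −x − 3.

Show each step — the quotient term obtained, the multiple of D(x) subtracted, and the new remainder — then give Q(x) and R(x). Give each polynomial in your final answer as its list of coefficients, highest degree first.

Step 1: lead(4x⁴ + 10x³ − 6x² − 6x − 22) ÷ lead(D) = 4x⁴ ÷ −x = −4x³. Subtract (−4x³)·D = 4x⁴ + 12x³. Remainder: −2x³ − 6x² − 6x − 22.
Step 2: lead(−2x³ − 6x² − 6x − 22) ÷ lead(D) = −2x³ ÷ −x = 2x². Subtract (2x²)·D = −2x³ − 6x². Remainder: −6x − 22.
Step 3: lead(−6x − 22) ÷ lead(D) = −6x ÷ −x = 6. Subtract (6)·D = −6x − 18. Remainder: −4.

Q = [-4, 2, 0, 6]; R = [-4]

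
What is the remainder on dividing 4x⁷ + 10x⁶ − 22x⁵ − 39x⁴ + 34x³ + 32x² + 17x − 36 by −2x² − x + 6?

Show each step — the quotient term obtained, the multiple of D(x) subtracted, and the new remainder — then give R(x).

Step 1: lead(4x⁷ + 10x⁶ − 22x⁵ − 39x⁴ + 34x³ + 32x² + 17x − 36) ÷ lead(D) = 4x⁷ ÷ −2x² = −2x⁵. Subtract (−2x⁵)·D = 4x⁷ + 2x⁶ − 12x⁵. Remainder: 8x⁶ − 10x⁵ − 39x⁴ + 34x³ + 32x² + 17x − 36.
Step 2: lead(8x⁶ − 10x⁵ − 39x⁴ + 34x³ + 32x² + 17x − 36) ÷ lead(D) = 8x⁶ ÷ −2x² = −4x⁴. Subtract (−4x⁴)·D = 8x⁶ + 4x⁵ − 24x⁴. Remainder: −14x⁵ − 15x⁴ + 34x³ + 32x² + 17x − 36.
Step 3: lead(−14x⁵ − 15x⁴ + 34x³ + 32x² + 17x − 36) ÷ lead(D) = −14x⁵ ÷ −2x² = 7x³. Subtract (7x³)·D = −14x⁵ − 7x⁴ + 42x³. Remainder: −8x⁴ − 8x³ + 32x² + 17x − 36.
Step 4: lead(−8x⁴ − 8x³ + 32x² + 17x − 36) ÷ lead(D) = −8x⁴ ÷ −2x² = 4x². Subtract (4x²)·D = −8x⁴ − 4x³ + 24x². Remainder: −4x³ + 8x² + 17x − 36.
Step 5: lead(−4x³ + 8x² + 17x − 36) ÷ lead(D) = −4x³ ÷ −2x² = 2x. Subtract (2x)·D = −4x³ − 2x² + 12x. Remainder: 10x² + 5x − 36.
Step 6: lead(10x² + 5x − 36) ÷ lead(D) = 10x² ÷ −2x² = −5. Subtract (−5)·D = 10x² + 5x − 30. Remainder: −6.

R(x) = −6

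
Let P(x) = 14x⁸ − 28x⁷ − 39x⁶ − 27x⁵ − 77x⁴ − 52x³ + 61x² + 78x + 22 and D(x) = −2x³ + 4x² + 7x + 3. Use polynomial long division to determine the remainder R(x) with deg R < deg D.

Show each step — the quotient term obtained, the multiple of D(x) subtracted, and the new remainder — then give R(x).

Step 1: lead(14x⁸ − 28x⁷ − 39x⁶ − 27x⁵ − 77x⁴ − 52x³ + 61x² + 78x + 22) ÷ lead(D) = 14x⁸ ÷ −2x³ = −7x⁵. Subtract (−7x⁵)·D = 14x⁸ − 28x⁷ − 49x⁶ − 21x⁵. Remainder: 10x⁶ − 6x⁵ − 77x⁴ − 52x³ + 61x² + 78x + 22.
Step 2: lead(10x⁶ − 6x⁵ − 77x⁴ − 52x³ + 61x² + 78x + 22) ÷ lead(D) = 10x⁶ ÷ −2x³ = −5x³. Subtract (−5x³)·D = 10x⁶ − 20x⁵ − 35x⁴ − 15x³. Remainder: 14x⁵ − 42x⁴ − 37x³ + 61x² + 78x + 22.
Step 3: lead(14x⁵ − 42x⁴ − 37x³ + 61x² + 78x + 22) ÷ lead(D) = 14x⁵ ÷ −2x³ = −7x². Subtract (−7x²)·D = 14x⁵ − 28x⁴ − 49x³ − 21x². Remainder: −14x⁴ + 12x³ + 82x² + 78x + 22.
Step 4: lead(−14x⁴ + 12x³ + 82x² + 78x + 22) ÷ lead(D) = −14x⁴ ÷ −2x³ = 7x. Subtract (7x)·D = −14x⁴ + 28x³ + 49x² + 21x. Remainder: −16x³ + 33x² + 57x + 22.
Step 5: lead(−16x³ + 33x² + 57x + 22) ÷ lead(D) = −16x³ ÷ −2x³ = 8. Subtract (8)·D = −16x³ + 32x² + 56x + 24. Remainder: x² + x − 2.

R(x) = x² + x − 2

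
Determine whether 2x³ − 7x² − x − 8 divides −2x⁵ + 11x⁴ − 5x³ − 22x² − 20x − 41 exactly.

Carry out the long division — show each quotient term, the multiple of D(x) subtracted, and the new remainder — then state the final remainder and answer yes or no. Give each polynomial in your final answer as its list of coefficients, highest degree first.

Step 1: lead(−2x⁵ + 11x⁴ − 5x³ − 22x² − 20x − 41) ÷ lead(D) = −2x⁵ ÷ 2x³ = −x². Subtract (−x²)·D = −2x⁵ + 7x⁴ + x³ + 8x². Remainder: 4x⁴ − 6x³ − 30x² − 20x − 41.
Step 2: lead(4x⁴ − 6x³ − 30x² − 20x − 41) ÷ lead(D) = 4x⁴ ÷ 2x³ = 2x. Subtract (2x)·D = 4x⁴ − 14x³ − 2x² − 16x. Remainder: 8x³ − 28x² − 4x − 41.
Step 3: lead(8x³ − 28x² − 4x − 41) ÷ lead(D) = 8x³ ÷ 2x³ = 4. Subtract (4)·D = 8x³ − 28x² − 4x − 32. Remainder: −9.

R = [-9], so D(x) is not a factor of P(x). no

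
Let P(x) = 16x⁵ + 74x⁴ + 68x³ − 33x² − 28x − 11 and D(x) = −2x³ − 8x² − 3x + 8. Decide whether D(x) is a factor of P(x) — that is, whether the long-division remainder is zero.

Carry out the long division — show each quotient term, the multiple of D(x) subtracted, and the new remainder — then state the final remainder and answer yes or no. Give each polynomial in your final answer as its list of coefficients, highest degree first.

R = [6, 5], so D(x) is not a factor of P(x). no

Step 1: lead(16x⁵ + 74x⁴ + 68x³ − 33x² − 28x − 11) ÷ lead(D) = 16x⁵ ÷ −2x³ = −8x². Subtract (−8x²)·D = 16x⁵ + 64x⁴ + 24x³ − 64x². Remainder: 10x⁴ + 44x³ + 31x² − 28x − 11.
Step 2: lead(10x⁴ + 44x³ + 31x² − 28x − 11) ÷ lead(D) = 10x⁴ ÷ −2x³ = −5x. Subtract (−5x)·D = 10x⁴ + 40x³ + 15x² − 40x. Remainder: 4x³ + 16x² + 12x − 11.
Step 3: lead(4x³ + 16x² + 12x − 11) ÷ lead(D) = 4x³ ÷ −2x³ = −2. Subtract (−2)·D = 4x³ + 16x² + 6x − 16. Remainder: 6x + 5.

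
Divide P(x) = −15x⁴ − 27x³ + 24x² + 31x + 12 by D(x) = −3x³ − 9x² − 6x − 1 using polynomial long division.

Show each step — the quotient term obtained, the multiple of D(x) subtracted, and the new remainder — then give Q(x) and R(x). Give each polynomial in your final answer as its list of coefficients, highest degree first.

Step 1: lead(−15x⁴ − 27x³ + 24x² + 31x + 12) ÷ lead(D) = −15x⁴ ÷ −3x³ = 5x. Subtract (5x)·D = −15x⁴ − 45x³ − 30x² − 5x. Remainder: 18x³ + 54x² + 36x + 12.
Step 2: lead(18x³ + 54x² + 36x + 12) ÷ lead(D) = 18x³ ÷ −3x³ = −6. Subtract (−6)·D = 18x³ + 54x² + 36x + 6. Remainder: 6.

Q = [5, -6]; R = [6]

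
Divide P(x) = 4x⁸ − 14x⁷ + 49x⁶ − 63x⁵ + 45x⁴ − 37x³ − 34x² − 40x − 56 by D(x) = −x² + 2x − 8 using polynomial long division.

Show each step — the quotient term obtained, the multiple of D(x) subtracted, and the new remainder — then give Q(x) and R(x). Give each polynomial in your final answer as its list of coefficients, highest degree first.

Step 1: lead(4x⁸ − 14x⁷ + 49x⁶ − 63x⁵ + 45x⁴ − 37x³ − 34x² − 40x − 56) ÷ lead(D) = 4x⁸ ÷ −x² = −4x⁶. Subtract (−4x⁶)·D = 4x⁸ − 8x⁷ + 32x⁶. Remainder: −6x⁷ + 17x⁶ − 63x⁵ + 45x⁴ − 37x³ − 34x² − 40x − 56.
Step 2: lead(−6x⁷ + 17x⁶ − 63x⁵ + 45x⁴ − 37x³ − 34x² − 40x − 56) ÷ lead(D) = −6x⁷ ÷ −x² = 6x⁵. Subtract (6x⁵)·D = −6x⁷ + 12x⁶ − 48x⁵. Remainder: 5x⁶ − 15x⁵ + 45x⁴ − 37x³ − 34x² − 40x − 56.
Step 3: lead(5x⁶ − 15x⁵ + 45x⁴ − 37x³ − 34x² − 40x − 56) ÷ lead(D) = 5x⁶ ÷ −x² = −5x⁴. Subtract (−5x⁴)·D = 5x⁶ − 10x⁵ + 40x⁴. Remainder: −5x⁵ + 5x⁴ − 37x³ − 34x² − 40x − 56.
Step 4: lead(−5x⁵ + 5x⁴ − 37x³ − 34x² − 40x − 56) ÷ lead(D) = −5x⁵ ÷ −x² = 5x³. Subtract (5x³)·D = −5x⁵ + 10x⁴ − 40x³. Remainder: −5x⁴ + 3x³ − 34x² − 40x − 56.
Step 5: lead(−5x⁴ + 3x³ − 34x² − 40x − 56) ÷ lead(D) = −5x⁴ ÷ −x² = 5x². Subtract (5x²)·D = −5x⁴ + 10x³ − 40x². Remainder: −7x³ + 6x² − 40x − 56.
Step 6: lead(−7x³ + 6x² − 40x − 56) ÷ lead(D) = −7x³ ÷ −x² = 7x. Subtract (7x)·D = −7x³ + 14x² − 56x. Remainder: −8x² + 16x − 56.
Step 7: lead(−8x² + 16x − 56) ÷ lead(D) = −8x² ÷ −x² = 8. Subtract (8)·D = −8x² + 16x − 64. Remainder: 8.

Q = [-4, 6, -5, 5, 5, 7, 8]; R = [8]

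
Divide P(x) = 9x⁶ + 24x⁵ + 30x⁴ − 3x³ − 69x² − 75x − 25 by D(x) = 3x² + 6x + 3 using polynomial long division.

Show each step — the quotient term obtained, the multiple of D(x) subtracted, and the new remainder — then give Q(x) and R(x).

Step 1: lead(9x⁶ + 24x⁵ + 30x⁴ − 3x³ − 69x² − 75x − 25) ÷ lead(D) = 9x⁶ ÷ 3x² = 3x⁴. Subtract (3x⁴)·D = 9x⁶ + 18x⁵ + 9x⁴. Remainder: 6x⁵ + 21x⁴ − 3x³ − 69x² − 75x − 25.
Step 2: lead(6x⁵ + 21x⁴ − 3x³ − 69x² − 75x − 25) ÷ lead(D) = 6x⁵ ÷ 3x² = 2x³. Subtract (2x³)·D = 6x⁵ + 12x⁴ + 6x³. Remainder: 9x⁴ − 9x³ − 69x² − 75x − 25.
Step 3: lead(9x⁴ − 9x³ − 69x² − 75x − 25) ÷ lead(D) = 9x⁴ ÷ 3x² = 3x². Subtract (3x²)·D = 9x⁴ + 18x³ + 9x². Remainder: −27x³ − 78x² − 75x − 25.
Step 4: lead(−27x³ − 78x² − 75x − 25) ÷ lead(D) = −27x³ ÷ 3x² = −9x. Subtract (−9x)·D = −27x³ − 54x² − 27x. Remainder: −24x² − 48x − 25.
Step 5: lead(−24x² − 48x − 25) ÷ lead(D) = −24x² ÷ 3x² = −8. Subtract (−8)·D = −24x² − 48x − 24. Remainder: −1.

Q(x) = 3x⁴ + 2x³ + 3x² − 9x − 8; R(x) = −1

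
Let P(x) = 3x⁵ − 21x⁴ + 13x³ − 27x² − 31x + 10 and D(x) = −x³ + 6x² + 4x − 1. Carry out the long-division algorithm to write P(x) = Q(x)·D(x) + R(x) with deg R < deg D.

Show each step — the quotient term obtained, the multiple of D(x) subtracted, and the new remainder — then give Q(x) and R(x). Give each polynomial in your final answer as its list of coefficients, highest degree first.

Step 1: lead(3x⁵ − 21x⁴ + 13x³ − 27x² − 31x + 10) ÷ lead(D) = 3x⁵ ÷ −x³ = −3x². Subtract (−3x²)·D = 3x⁵ − 18x⁴ − 12x³ + 3x². Remainder: −3x⁴ + 25x³ − 30x² − 31x + 10.
Step 2: lead(−3x⁴ + 25x³ − 30x² − 31x + 10) ÷ lead(D) = −3x⁴ ÷ −x³ = 3x. Subtract (3x)·D = −3x⁴ + 18x³ + 12x² − 3x. Remainder: 7x³ − 42x² − 28x + 10.
Step 3: lead(7x³ − 42x² − 28x + 10) ÷ lead(D) = 7x³ ÷ −x³ = −7. Subtract (−7)·D = 7x³ − 42x² − 28x + 7. Remainder: 3.

Q = [-3, 3, -7]; R = [3]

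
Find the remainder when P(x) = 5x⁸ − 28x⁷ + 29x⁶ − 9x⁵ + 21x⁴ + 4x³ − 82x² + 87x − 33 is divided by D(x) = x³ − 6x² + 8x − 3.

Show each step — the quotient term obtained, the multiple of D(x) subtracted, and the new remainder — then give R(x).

Step 1: lead(5x⁸ − 28x⁷ + 29x⁶ − 9x⁵ + 21x⁴ + 4x³ − 82x² + 87x − 33) ÷ lead(D) = 5x⁸ ÷ x³ = 5x⁵. Subtract (5x⁵)·D = 5x⁸ − 30x⁷ + 40x⁶ − 15x⁵. Remainder: 2x⁷ − 11x⁶ + 6x⁵ + 21x⁴ + 4x³ − 82x² + 87x − 33.
Step 2: lead(2x⁷ − 11x⁶ + 6x⁵ + 21x⁴ + 4x³ − 82x² + 87x − 33) ÷ lead(D) = 2x⁷ ÷ x³ = 2x⁴. Subtract (2x⁴)·D = 2x⁷ − 12x⁶ + 16x⁵ − 6x⁴. Remainder: x⁶ − 10x⁵ + 27x⁴ + 4x³ − 82x² + 87x − 33.
Step 3: lead(x⁶ − 10x⁵ + 27x⁴ + 4x³ − 82x² + 87x − 33) ÷ lead(D) = x⁶ ÷ x³ = x³. Subtract (x³)·D = x⁶ − 6x⁵ + 8x⁴ − 3x³. Remainder: −4x⁵ + 19x⁴ + 7x³ − 82x² + 87x − 33.
Step 4: lead(−4x⁵ + 19x⁴ + 7x³ − 82x² + 87x − 33) ÷ lead(D) = −4x⁵ ÷ x³ = −4x². Subtract (−4x²)·D = −4x⁵ + 24x⁴ − 32x³ + 12x². Remainder: −5x⁴ + 39x³ − 94x² + 87x − 33.
Step 5: lead(−5x⁴ + 39x³ − 94x² + 87x − 33) ÷ lead(D) = −5x⁴ ÷ x³ = −5x. Subtract (−5x)·D = −5x⁴ + 30x³ − 40x² + 15x. Remainder: 9x³ − 54x² + 72x − 33.
Step 6: lead(9x³ − 54x² + 72x − 33) ÷ lead(D) = 9x³ ÷ x³ = 9. Subtract (9)·D = 9x³ − 54x² + 72x − 27. Remainder: −6.

R(x) = −6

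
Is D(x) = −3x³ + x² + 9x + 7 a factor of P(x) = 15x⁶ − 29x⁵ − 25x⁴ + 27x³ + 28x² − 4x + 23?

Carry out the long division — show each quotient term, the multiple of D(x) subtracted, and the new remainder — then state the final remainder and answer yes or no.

R(x) = 6x² + 6x + 9, so D(x) is not a factor of P(x). no

Step 1: lead(15x⁶ − 29x⁵ − 25x⁴ + 27x³ + 28x² − 4x + 23) ÷ lead(D) = 15x⁶ ÷ −3x³ = −5x³. Subtract (−5x³)·D = 15x⁶ − 5x⁵ − 45x⁴ − 35x³. Remainder: −24x⁵ + 20x⁴ + 62x³ + 28x² − 4x + 23.
Step 2: lead(−24x⁵ + 20x⁴ + 62x³ + 28x² − 4x + 23) ÷ lead(D) = −24x⁵ ÷ −3x³ = 8x². Subtract (8x²)·D = −24x⁵ + 8x⁴ + 72x³ + 56x². Remainder: 12x⁴ − 10x³ − 28x² − 4x + 23.
Step 3: lead(12x⁴ − 10x³ − 28x² − 4x + 23) ÷ lead(D) = 12x⁴ ÷ −3x³ = −4x. Subtract (−4x)·D = 12x⁴ − 4x³ − 36x² − 28x. Remainder: −6x³ + 8x² + 24x + 23.
Step 4: lead(−6x³ + 8x² + 24x + 23) ÷ lead(D) = −6x³ ÷ −3x³ = 2. Subtract (2)·D = −6x³ + 2x² + 18x + 14. Remainder: 6x² + 6x + 9.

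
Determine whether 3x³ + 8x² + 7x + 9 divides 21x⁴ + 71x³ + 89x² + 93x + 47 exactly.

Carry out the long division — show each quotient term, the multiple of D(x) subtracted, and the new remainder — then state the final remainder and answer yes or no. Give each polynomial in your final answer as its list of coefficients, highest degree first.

R = [-5, 2], so D(x) is not a factor of P(x). no

Step 1: lead(21x⁴ + 71x³ + 89x² + 93x + 47) ÷ lead(D) = 21x⁴ ÷ 3x³ = 7x. Subtract (7x)·D = 21x⁴ + 56x³ + 49x² + 63x. Remainder: 15x³ + 40x² + 30x + 47.
Step 2: lead(15x³ + 40x² + 30x + 47) ÷ lead(D) = 15x³ ÷ 3x³ = 5. Subtract (5)·D = 15x³ + 40x² + 35x + 45. Remainder: −5x + 2.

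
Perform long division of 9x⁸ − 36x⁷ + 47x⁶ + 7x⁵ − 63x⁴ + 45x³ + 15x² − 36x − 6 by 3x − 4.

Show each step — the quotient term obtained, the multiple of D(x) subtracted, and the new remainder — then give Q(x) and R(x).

Q(x) = 3x⁷ − 8x⁶ + 5x⁵ + 9x⁴ − 9x³ + 3x² + 9x; R(x) = −6

Step 1: lead(9x⁸ − 36x⁷ + 47x⁶ + 7x⁵ − 63x⁴ + 45x³ + 15x² − 36x − 6) ÷ lead(D) = 9x⁸ ÷ 3x = 3x⁷. Subtract (3x⁷)·D = 9x⁸ − 12x⁷. Remainder: −24x⁷ + 47x⁶ + 7x⁵ − 63x⁴ + 45x³ + 15x² − 36x − 6.
Step 2: lead(−24x⁷ + 47x⁶ + 7x⁵ − 63x⁴ + 45x³ + 15x² − 36x − 6) ÷ lead(D) = −24x⁷ ÷ 3x = −8x⁶. Subtract (−8x⁶)·D = −24x⁷ + 32x⁶. Remainder: 15x⁶ + 7x⁵ − 63x⁴ + 45x³ + 15x² − 36x − 6.
Step 3: lead(15x⁶ + 7x⁵ − 63x⁴ + 45x³ + 15x² − 36x − 6) ÷ lead(D) = 15x⁶ ÷ 3x = 5x⁵. Subtract (5x⁵)·D = 15x⁶ − 20x⁵. Remainder: 27x⁵ − 63x⁴ + 45x³ + 15x² − 36x − 6.
Step 4: lead(27x⁵ − 63x⁴ + 45x³ + 15x² − 36x − 6) ÷ lead(D) = 27x⁵ ÷ 3x = 9x⁴. Subtract (9x⁴)·D = 27x⁵ − 36x⁴. Remainder: −27x⁴ + 45x³ + 15x² − 36x − 6.
Step 5: lead(−27x⁴ + 45x³ + 15x² − 36x − 6) ÷ lead(D) = −27x⁴ ÷ 3x = −9x³. Subtract (−9x³)·D = −27x⁴ + 36x³. Remainder: 9x³ + 15x² − 36x − 6.
Step 6: lead(9x³ + 15x² − 36x − 6) ÷ lead(D) = 9x³ ÷ 3x = 3x². Subtract (3x²)·D = 9x³ − 12x². Remainder: 27x² − 36x − 6.
Step 7: lead(27x² − 36x − 6) ÷ lead(D) = 27x² ÷ 3x = 9x. Subtract (9x)·D = 27x² − 36x. Remainder: −6.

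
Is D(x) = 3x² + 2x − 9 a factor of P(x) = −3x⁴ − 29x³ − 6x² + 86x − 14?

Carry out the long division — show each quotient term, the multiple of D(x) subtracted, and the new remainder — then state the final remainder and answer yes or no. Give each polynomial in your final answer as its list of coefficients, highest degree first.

Step 1: lead(−3x⁴ − 29x³ − 6x² + 86x − 14) ÷ lead(D) = −3x⁴ ÷ 3x² = −x². Subtract (−x²)·D = −3x⁴ − 2x³ + 9x². Remainder: −27x³ − 15x² + 86x − 14.
Step 2: lead(−27x³ − 15x² + 86x − 14) ÷ lead(D) = −27x³ ÷ 3x² = −9x. Subtract (−9x)·D = −27x³ − 18x² + 81x. Remainder: 3x² + 5x − 14.
Step 3: lead(3x² + 5x − 14) ÷ lead(D) = 3x² ÷ 3x² = 1. Subtract (1)·D = 3x² + 2x − 9. Remainder: 3x − 5.

R = [3, -5], so D(x) is not a factor of P(x). no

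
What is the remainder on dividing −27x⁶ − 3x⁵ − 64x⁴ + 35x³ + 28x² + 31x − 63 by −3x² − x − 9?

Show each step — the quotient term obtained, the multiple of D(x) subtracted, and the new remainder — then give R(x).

R(x) = 2x

Step 1: lead(−27x⁶ − 3x⁵ − 64x⁴ + 35x³ + 28x² + 31x − 63) ÷ lead(D) = −27x⁶ ÷ −3x² = 9x⁴. Subtract (9x⁴)·D = −27x⁶ − 9x⁵ − 81x⁴. Remainder: 6x⁵ + 17x⁴ + 35x³ + 28x² + 31x − 63.
Step 2: lead(6x⁵ + 17x⁴ + 35x³ + 28x² + 31x − 63) ÷ lead(D) = 6x⁵ ÷ −3x² = −2x³. Subtract (−2x³)·D = 6x⁵ + 2x⁴ + 18x³. Remainder: 15x⁴ + 17x³ + 28x² + 31x − 63.
Step 3: lead(15x⁴ + 17x³ + 28x² + 31x − 63) ÷ lead(D) = 15x⁴ ÷ −3x² = −5x². Subtract (−5x²)·D = 15x⁴ + 5x³ + 45x². Remainder: 12x³ − 17x² + 31x − 63.
Step 4: lead(12x³ − 17x² + 31x − 63) ÷ lead(D) = 12x³ ÷ −3x² = −4x. Subtract (−4x)·D = 12x³ + 4x² + 36x. Remainder: −21x² − 5x − 63.
Step 5: lead(−21x² − 5x − 63) ÷ lead(D) = −21x² ÷ −3x² = 7. Subtract (7)·D = −21x² − 7x − 63. Remainder: 2x.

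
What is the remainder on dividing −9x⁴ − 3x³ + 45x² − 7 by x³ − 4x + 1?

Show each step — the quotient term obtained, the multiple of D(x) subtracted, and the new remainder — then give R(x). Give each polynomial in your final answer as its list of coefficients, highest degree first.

Step 1: lead(−9x⁴ − 3x³ + 45x² − 7) ÷ lead(D) = −9x⁴ ÷ x³ = −9x. Subtract (−9x)·D = −9x⁴ + 36x² − 9x. Remainder: −3x³ + 9x² + 9x − 7.
Step 2: lead(−3x³ + 9x² + 9x − 7) ÷ lead(D) = −3x³ ÷ x³ = −3. Subtract (−3)·D = −3x³ + 12x − 3. Remainder: 9x² − 3x − 4.

R = [9, -3, -4]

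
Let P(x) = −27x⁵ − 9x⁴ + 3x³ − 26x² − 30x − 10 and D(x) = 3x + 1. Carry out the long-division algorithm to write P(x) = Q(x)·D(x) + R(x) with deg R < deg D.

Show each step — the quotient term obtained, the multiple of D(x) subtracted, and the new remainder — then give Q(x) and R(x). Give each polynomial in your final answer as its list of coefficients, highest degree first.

Q = [-9, 0, 1, -9, -7]; R = [-3]

Step 1: lead(−27x⁵ − 9x⁴ + 3x³ − 26x² − 30x − 10) ÷ lead(D) = −27x⁵ ÷ 3x = −9x⁴. Subtract (−9x⁴)·D = −27x⁵ − 9x⁴. Remainder: 3x³ − 26x² − 30x − 10.
Step 2: lead(3x³ − 26x² − 30x − 10) ÷ lead(D) = 3x³ ÷ 3x = x². Subtract (x²)·D = 3x³ + x². Remainder: −27x² − 30x − 10.
Step 3: lead(−27x² − 30x − 10) ÷ lead(D) = −27x² ÷ 3x = −9x. Subtract (−9x)·D = −27x² − 9x. Remainder: −21x − 10.
Step 4: lead(−21x − 10) ÷ lead(D) = −21x ÷ 3x = −7. Subtract (−7)·D = −21x − 7. Remainder: −3.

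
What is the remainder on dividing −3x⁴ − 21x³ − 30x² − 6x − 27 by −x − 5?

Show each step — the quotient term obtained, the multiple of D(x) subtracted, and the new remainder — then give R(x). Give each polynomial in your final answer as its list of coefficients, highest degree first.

Step 1: lead(−3x⁴ − 21x³ − 30x² − 6x − 27) ÷ lead(D) = −3x⁴ ÷ −x = 3x³. Subtract (3x³)·D = −3x⁴ − 15x³. Remainder: −6x³ − 30x² − 6x − 27.
Step 2: lead(−6x³ − 30x² − 6x − 27) ÷ lead(D) = −6x³ ÷ −x = 6x². Subtract (6x²)·D = −6x³ − 30x². Remainder: −6x − 27.
Step 3: lead(−6x − 27) ÷ lead(D) = −6x ÷ −x = 6. Subtract (6)·D = −6x − 30. Remainder: 3.

R = [3]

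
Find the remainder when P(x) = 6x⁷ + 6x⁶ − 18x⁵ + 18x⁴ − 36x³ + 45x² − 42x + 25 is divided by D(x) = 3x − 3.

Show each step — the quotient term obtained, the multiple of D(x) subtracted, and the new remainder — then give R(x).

R(x) = 4

Step 1: lead(6x⁷ + 6x⁶ − 18x⁵ + 18x⁴ − 36x³ + 45x² − 42x + 25) ÷ lead(D) = 6x⁷ ÷ 3x = 2x⁶. Subtract (2x⁶)·D = 6x⁷ − 6x⁶. Remainder: 12x⁶ − 18x⁵ + 18x⁴ − 36x³ + 45x² − 42x + 25.
Step 2: lead(12x⁶ − 18x⁵ + 18x⁴ − 36x³ + 45x² − 42x + 25) ÷ lead(D) = 12x⁶ ÷ 3x = 4x⁵. Subtract (4x⁵)·D = 12x⁶ − 12x⁵. Remainder: −6x⁵ + 18x⁴ − 36x³ + 45x² − 42x + 25.
Step 3: lead(−6x⁵ + 18x⁴ − 36x³ + 45x² − 42x + 25) ÷ lead(D) = −6x⁵ ÷ 3x = −2x⁴. Subtract (−2x⁴)·D = −6x⁵ + 6x⁴. Remainder: 12x⁴ − 36x³ + 45x² − 42x + 25.
Step 4: lead(12x⁴ − 36x³ + 45x² − 42x + 25) ÷ lead(D) = 12x⁴ ÷ 3x = 4x³. Subtract (4x³)·D = 12x⁴ − 12x³. Remainder: −24x³ + 45x² − 42x + 25.
Step 5: lead(−24x³ + 45x² − 42x + 25) ÷ lead(D) = −24x³ ÷ 3x = −8x². Subtract (−8x²)·D = −24x³ + 24x². Remainder: 21x² − 42x + 25.
Step 6: lead(21x² − 42x + 25) ÷ lead(D) = 21x² ÷ 3x = 7x. Subtract (7x)·D = 21x² − 21x. Remainder: −21x + 25.
Step 7: lead(−21x + 25) ÷ lead(D) = −21x ÷ 3x = −7. Subtract (−7)·D = −21x + 21. Remainder: 4.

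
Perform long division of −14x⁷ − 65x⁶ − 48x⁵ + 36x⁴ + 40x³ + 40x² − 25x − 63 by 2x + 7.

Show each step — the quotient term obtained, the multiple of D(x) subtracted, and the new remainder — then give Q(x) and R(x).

Step 1: lead(−14x⁷ − 65x⁶ − 48x⁵ + 36x⁴ + 40x³ + 40x² − 25x − 63) ÷ lead(D) = −14x⁷ ÷ 2x = −7x⁶. Subtract (−7x⁶)·D = −14x⁷ − 49x⁶. Remainder: −16x⁶ − 48x⁵ + 36x⁴ + 40x³ + 40x² − 25x − 63.
Step 2: lead(−16x⁶ − 48x⁵ + 36x⁴ + 40x³ + 40x² − 25x − 63) ÷ lead(D) = −16x⁶ ÷ 2x = −8x⁵. Subtract (−8x⁵)·D = −16x⁶ − 56x⁵. Remainder: 8x⁵ + 36x⁴ + 40x³ + 40x² − 25x − 63.
Step 3: lead(8x⁵ + 36x⁴ + 40x³ + 40x² − 25x − 63) ÷ lead(D) = 8x⁵ ÷ 2x = 4x⁴. Subtract (4x⁴)·D = 8x⁵ + 28x⁴. Remainder: 8x⁴ + 40x³ + 40x² − 25x − 63.
Step 4: lead(8x⁴ + 40x³ + 40x² − 25x − 63) ÷ lead(D) = 8x⁴ ÷ 2x = 4x³. Subtract (4x³)·D = 8x⁴ + 28x³. Remainder: 12x³ + 40x² − 25x − 63.
Step 5: lead(12x³ + 40x² − 25x − 63) ÷ lead(D) = 12x³ ÷ 2x = 6x². Subtract (6x²)·D = 12x³ + 42x². Remainder: −2x² − 25x − 63.
Step 6: lead(−2x² − 25x − 63) ÷ lead(D) = −2x² ÷ 2x = −x. Subtract (−x)·D = −2x² − 7x. Remainder: −18x − 63.
Step 7: lead(−18x − 63) ÷ lead(D) = −18x ÷ 2x = −9. Subtract (−9)·D = −18x − 63. Remainder: 0.

Q(x) = −7x⁶ − 8x⁵ + 4x⁴ + 4x³ + 6x² − x − 9; R(x) = 0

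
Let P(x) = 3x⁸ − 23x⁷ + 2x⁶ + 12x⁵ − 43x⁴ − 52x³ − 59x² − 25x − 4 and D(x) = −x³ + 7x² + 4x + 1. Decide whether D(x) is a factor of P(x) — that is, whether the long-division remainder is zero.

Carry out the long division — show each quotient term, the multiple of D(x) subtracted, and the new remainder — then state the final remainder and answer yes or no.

Step 1: lead(3x⁸ − 23x⁷ + 2x⁶ + 12x⁵ − 43x⁴ − 52x³ − 59x² − 25x − 4) ÷ lead(D) = 3x⁸ ÷ −x³ = −3x⁵. Subtract (−3x⁵)·D = 3x⁸ − 21x⁷ − 12x⁶ − 3x⁵. Remainder: −2x⁷ + 14x⁶ + 15x⁵ − 43x⁴ − 52x³ − 59x² − 25x − 4.
Step 2: lead(−2x⁷ + 14x⁶ + 15x⁵ − 43x⁴ − 52x³ − 59x² − 25x − 4) ÷ lead(D) = −2x⁷ ÷ −x³ = 2x⁴. Subtract (2x⁴)·D = −2x⁷ + 14x⁶ + 8x⁵ + 2x⁴. Remainder: 7x⁵ − 45x⁴ − 52x³ − 59x² − 25x − 4.
Step 3: lead(7x⁵ − 45x⁴ − 52x³ − 59x² − 25x − 4) ÷ lead(D) = 7x⁵ ÷ −x³ = −7x². Subtract (−7x²)·D = 7x⁵ − 49x⁴ − 28x³ − 7x². Remainder: 4x⁴ − 24x³ − 52x² − 25x − 4.
Step 4: lead(4x⁴ − 24x³ − 52x² − 25x − 4) ÷ lead(D) = 4x⁴ ÷ −x³ = −4x. Subtract (−4x)·D = 4x⁴ − 28x³ − 16x² − 4x. Remainder: 4x³ − 36x² − 21x − 4.
Step 5: lead(4x³ − 36x² − 21x − 4) ÷ lead(D) = 4x³ ÷ −x³ = −4. Subtract (−4)·D = 4x³ − 28x² − 16x − 4. Remainder: −8x² − 5x.

R(x) = −8x² − 5x, so D(x) is not a factor of P(x). no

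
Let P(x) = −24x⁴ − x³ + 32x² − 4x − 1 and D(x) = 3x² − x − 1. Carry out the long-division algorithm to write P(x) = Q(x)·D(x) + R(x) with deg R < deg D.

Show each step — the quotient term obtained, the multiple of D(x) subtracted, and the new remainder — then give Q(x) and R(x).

Step 1: lead(−24x⁴ − x³ + 32x² − 4x − 1) ÷ lead(D) = −24x⁴ ÷ 3x² = −8x². Subtract (−8x²)·D = −24x⁴ + 8x³ + 8x². Remainder: −9x³ + 24x² − 4x − 1.
Step 2: lead(−9x³ + 24x² − 4x − 1) ÷ lead(D) = −9x³ ÷ 3x² = −3x. Subtract (−3x)·D = −9x³ + 3x² + 3x. Remainder: 21x² − 7x − 1.
Step 3: lead(21x² − 7x − 1) ÷ lead(D) = 21x² ÷ 3x² = 7. Subtract (7)·D = 21x² − 7x − 7. Remainder: 6.

Q(x) = −8x² − 3x + 7; R(x) = 6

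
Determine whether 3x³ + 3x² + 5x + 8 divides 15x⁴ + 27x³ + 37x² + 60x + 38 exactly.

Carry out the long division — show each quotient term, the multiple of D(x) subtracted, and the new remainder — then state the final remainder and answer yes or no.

R(x) = 6, so D(x) is not a factor of P(x). no

Step 1: lead(15x⁴ + 27x³ + 37x² + 60x + 38) ÷ lead(D) = 15x⁴ ÷ 3x³ = 5x. Subtract (5x)·D = 15x⁴ + 15x³ + 25x² + 40x. Remainder: 12x³ + 12x² + 20x + 38.
Step 2: lead(12x³ + 12x² + 20x + 38) ÷ lead(D) = 12x³ ÷ 3x³ = 4. Subtract (4)·D = 12x³ + 12x² + 20x + 32. Remainder: 6.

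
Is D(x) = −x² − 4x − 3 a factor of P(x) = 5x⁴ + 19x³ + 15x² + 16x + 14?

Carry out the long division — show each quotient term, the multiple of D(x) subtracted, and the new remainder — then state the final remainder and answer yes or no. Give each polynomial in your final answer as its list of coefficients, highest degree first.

R = [3, 2], so D(x) is not a factor of P(x). no

Step 1: lead(5x⁴ + 19x³ + 15x² + 16x + 14) ÷ lead(D) = 5x⁴ ÷ −x² = −5x². Subtract (−5x²)·D = 5x⁴ + 20x³ + 15x². Remainder: −x³ + 16x + 14.
Step 2: lead(−x³ + 16x + 14) ÷ lead(D) = −x³ ÷ −x² = x. Subtract (x)·D = −x³ − 4x² − 3x. Remainder: 4x² + 19x + 14.
Step 3: lead(4x² + 19x + 14) ÷ lead(D) = 4x² ÷ −x² = −4. Subtract (−4)·D = 4x² + 16x + 12. Remainder: 3x + 2.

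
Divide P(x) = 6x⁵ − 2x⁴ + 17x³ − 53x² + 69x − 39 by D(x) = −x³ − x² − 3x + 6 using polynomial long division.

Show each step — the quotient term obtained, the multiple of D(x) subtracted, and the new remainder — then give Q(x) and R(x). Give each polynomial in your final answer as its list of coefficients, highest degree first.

Step 1: lead(6x⁵ − 2x⁴ + 17x³ − 53x² + 69x − 39) ÷ lead(D) = 6x⁵ ÷ −x³ = −6x². Subtract (−6x²)·D = 6x⁵ + 6x⁴ + 18x³ − 36x². Remainder: −8x⁴ − x³ − 17x² + 69x − 39.
Step 2: lead(−8x⁴ − x³ − 17x² + 69x − 39) ÷ lead(D) = −8x⁴ ÷ −x³ = 8x. Subtract (8x)·D = −8x⁴ − 8x³ − 24x² + 48x. Remainder: 7x³ + 7x² + 21x − 39.
Step 3: lead(7x³ + 7x² + 21x − 39) ÷ lead(D) = 7x³ ÷ −x³ = −7. Subtract (−7)·D = 7x³ + 7x² + 21x − 42. Remainder: 3.

Q = [-6, 8, -7]; R = [3]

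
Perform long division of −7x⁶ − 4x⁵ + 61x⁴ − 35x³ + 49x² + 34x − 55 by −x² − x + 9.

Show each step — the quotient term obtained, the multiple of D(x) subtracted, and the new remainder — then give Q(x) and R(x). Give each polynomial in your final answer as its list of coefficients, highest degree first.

Q = [7, -3, 5, 3, -7]; R = [8]

Step 1: lead(−7x⁶ − 4x⁵ + 61x⁴ − 35x³ + 49x² + 34x − 55) ÷ lead(D) = −7x⁶ ÷ −x² = 7x⁴. Subtract (7x⁴)·D = −7x⁶ − 7x⁵ + 63x⁴. Remainder: 3x⁵ − 2x⁴ − 35x³ + 49x² + 34x − 55.
Step 2: lead(3x⁵ − 2x⁴ − 35x³ + 49x² + 34x − 55) ÷ lead(D) = 3x⁵ ÷ −x² = −3x³. Subtract (−3x³)·D = 3x⁵ + 3x⁴ − 27x³. Remainder: −5x⁴ − 8x³ + 49x² + 34x − 55.
Step 3: lead(−5x⁴ − 8x³ + 49x² + 34x − 55) ÷ lead(D) = −5x⁴ ÷ −x² = 5x². Subtract (5x²)·D = −5x⁴ − 5x³ + 45x². Remainder: −3x³ + 4x² + 34x − 55.
Step 4: lead(−3x³ + 4x² + 34x − 55) ÷ lead(D) = −3x³ ÷ −x² = 3x. Subtract (3x)·D = −3x³ − 3x² + 27x. Remainder: 7x² + 7x − 55.
Step 5: lead(7x² + 7x − 55) ÷ lead(D) = 7x² ÷ −x² = −7. Subtract (−7)·D = 7x² + 7x − 63. Remainder: 8.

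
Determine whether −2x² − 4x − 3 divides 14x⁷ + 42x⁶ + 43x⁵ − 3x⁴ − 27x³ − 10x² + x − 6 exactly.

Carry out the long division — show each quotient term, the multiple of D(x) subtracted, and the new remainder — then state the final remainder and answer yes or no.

Step 1: lead(14x⁷ + 42x⁶ + 43x⁵ − 3x⁴ − 27x³ − 10x² + x − 6) ÷ lead(D) = 14x⁷ ÷ −2x² = −7x⁵. Subtract (−7x⁵)·D = 14x⁷ + 28x⁶ + 21x⁵. Remainder: 14x⁶ + 22x⁵ − 3x⁴ − 27x³ − 10x² + x − 6.
Step 2: lead(14x⁶ + 22x⁵ − 3x⁴ − 27x³ − 10x² + x − 6) ÷ lead(D) = 14x⁶ ÷ −2x² = −7x⁴. Subtract (−7x⁴)·D = 14x⁶ + 28x⁵ + 21x⁴. Remainder: −6x⁵ − 24x⁴ − 27x³ − 10x² + x − 6.
Step 3: lead(−6x⁵ − 24x⁴ − 27x³ − 10x² + x − 6) ÷ lead(D) = −6x⁵ ÷ −2x² = 3x³. Subtract (3x³)·D = −6x⁵ − 12x⁴ − 9x³. Remainder: −12x⁴ − 18x³ − 10x² + x − 6.
Step 4: lead(−12x⁴ − 18x³ − 10x² + x − 6) ÷ lead(D) = −12x⁴ ÷ −2x² = 6x². Subtract (6x²)·D = −12x⁴ − 24x³ − 18x². Remainder: 6x³ + 8x² + x − 6.
Step 5: lead(6x³ + 8x² + x − 6) ÷ lead(D) = 6x³ ÷ −2x² = −3x. Subtract (−3x)·D = 6x³ + 12x² + 9x. Remainder: −4x² − 8x − 6.
Step 6: lead(−4x² − 8x − 6) ÷ lead(D) = −4x² ÷ −2x² = 2. Subtract (2)·D = −4x² − 8x − 6. Remainder: 0.

R(x) = 0, so D(x) is a factor of P(x). yes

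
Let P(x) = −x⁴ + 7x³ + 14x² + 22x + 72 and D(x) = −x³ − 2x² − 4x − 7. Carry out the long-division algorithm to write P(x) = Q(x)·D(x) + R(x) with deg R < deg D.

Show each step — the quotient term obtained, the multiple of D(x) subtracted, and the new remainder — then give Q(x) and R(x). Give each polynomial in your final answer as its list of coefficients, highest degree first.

Step 1: lead(−x⁴ + 7x³ + 14x² + 22x + 72) ÷ lead(D) = −x⁴ ÷ −x³ = x. Subtract (x)·D = −x⁴ − 2x³ − 4x² − 7x. Remainder: 9x³ + 18x² + 29x + 72.
Step 2: lead(9x³ + 18x² + 29x + 72) ÷ lead(D) = 9x³ ÷ −x³ = −9. Subtract (−9)·D = 9x³ + 18x² + 36x + 63. Remainder: −7x + 9.

Q = [1, -9]; R = [-7, 9]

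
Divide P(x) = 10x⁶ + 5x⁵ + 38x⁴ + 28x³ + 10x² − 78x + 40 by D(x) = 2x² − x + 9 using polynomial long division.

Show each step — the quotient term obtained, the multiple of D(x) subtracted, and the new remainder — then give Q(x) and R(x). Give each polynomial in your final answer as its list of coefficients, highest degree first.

Step 1: lead(10x⁶ + 5x⁵ + 38x⁴ + 28x³ + 10x² − 78x + 40) ÷ lead(D) = 10x⁶ ÷ 2x² = 5x⁴. Subtract (5x⁴)·D = 10x⁶ − 5x⁵ + 45x⁴. Remainder: 10x⁵ − 7x⁴ + 28x³ + 10x² − 78x + 40.
Step 2: lead(10x⁵ − 7x⁴ + 28x³ + 10x² − 78x + 40) ÷ lead(D) = 10x⁵ ÷ 2x² = 5x³. Subtract (5x³)·D = 10x⁵ − 5x⁴ + 45x³. Remainder: −2x⁴ − 17x³ + 10x² − 78x + 40.
Step 3: lead(−2x⁴ − 17x³ + 10x² − 78x + 40) ÷ lead(D) = −2x⁴ ÷ 2x² = −x². Subtract (−x²)·D = −2x⁴ + x³ − 9x². Remainder: −18x³ + 19x² − 78x + 40.
Step 4: lead(−18x³ + 19x² − 78x + 40) ÷ lead(D) = −18x³ ÷ 2x² = −9x. Subtract (−9x)·D = −18x³ + 9x² − 81x. Remainder: 10x² + 3x + 40.
Step 5: lead(10x² + 3x + 40) ÷ lead(D) = 10x² ÷ 2x² = 5. Subtract (5)·D = 10x² − 5x + 45. Remainder: 8x − 5.

Q = [5, 5, -1, -9, 5]; R = [8, -5]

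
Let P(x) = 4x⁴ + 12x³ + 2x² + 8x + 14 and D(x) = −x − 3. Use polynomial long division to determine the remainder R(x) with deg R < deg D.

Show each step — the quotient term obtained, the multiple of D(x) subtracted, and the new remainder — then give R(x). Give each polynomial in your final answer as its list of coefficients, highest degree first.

Step 1: lead(4x⁴ + 12x³ + 2x² + 8x + 14) ÷ lead(D) = 4x⁴ ÷ −x = −4x³. Subtract (−4x³)·D = 4x⁴ + 12x³. Remainder: 2x² + 8x + 14.
Step 2: lead(2x² + 8x + 14) ÷ lead(D) = 2x² ÷ −x = −2x. Subtract (−2x)·D = 2x² + 6x. Remainder: 2x + 14.
Step 3: lead(2x + 14) ÷ lead(D) = 2x ÷ −x = −2. Subtract (−2)·D = 2x + 6. Remainder: 8.

R = [8]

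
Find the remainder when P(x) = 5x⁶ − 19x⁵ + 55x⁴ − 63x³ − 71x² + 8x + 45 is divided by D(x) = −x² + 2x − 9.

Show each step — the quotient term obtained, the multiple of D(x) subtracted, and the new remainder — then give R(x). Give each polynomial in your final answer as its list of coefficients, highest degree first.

R = [0]

Step 1: lead(5x⁶ − 19x⁵ + 55x⁴ − 63x³ − 71x² + 8x + 45) ÷ lead(D) = 5x⁶ ÷ −x² = −5x⁴. Subtract (−5x⁴)·D = 5x⁶ − 10x⁵ + 45x⁴. Remainder: −9x⁵ + 10x⁴ − 63x³ − 71x² + 8x + 45.
Step 2: lead(−9x⁵ + 10x⁴ − 63x³ − 71x² + 8x + 45) ÷ lead(D) = −9x⁵ ÷ −x² = 9x³. Subtract (9x³)·D = −9x⁵ + 18x⁴ − 81x³. Remainder: −8x⁴ + 18x³ − 71x² + 8x + 45.
Step 3: lead(−8x⁴ + 18x³ − 71x² + 8x + 45) ÷ lead(D) = −8x⁴ ÷ −x² = 8x². Subtract (8x²)·D = −8x⁴ + 16x³ − 72x². Remainder: 2x³ + x² + 8x + 45.
Step 4: lead(2x³ + x² + 8x + 45) ÷ lead(D) = 2x³ ÷ −x² = −2x. Subtract (−2x)·D = 2x³ − 4x² + 18x. Remainder: 5x² − 10x + 45.
Step 5: lead(5x² − 10x + 45) ÷ lead(D) = 5x² ÷ −x² = −5. Subtract (−5)·D = 5x² − 10x + 45. Remainder: 0.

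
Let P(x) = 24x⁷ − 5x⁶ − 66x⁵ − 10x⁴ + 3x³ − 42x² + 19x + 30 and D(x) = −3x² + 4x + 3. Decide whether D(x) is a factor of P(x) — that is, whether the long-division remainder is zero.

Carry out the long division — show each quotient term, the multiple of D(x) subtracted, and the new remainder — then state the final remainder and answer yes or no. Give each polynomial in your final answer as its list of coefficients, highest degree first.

Step 1: lead(24x⁷ − 5x⁶ − 66x⁵ − 10x⁴ + 3x³ − 42x² + 19x + 30) ÷ lead(D) = 24x⁷ ÷ −3x² = −8x⁵. Subtract (−8x⁵)·D = 24x⁷ − 32x⁶ − 24x⁵. Remainder: 27x⁶ − 42x⁵ − 10x⁴ + 3x³ − 42x² + 19x + 30.
Step 2: lead(27x⁶ − 42x⁵ − 10x⁴ + 3x³ − 42x² + 19x + 30) ÷ lead(D) = 27x⁶ ÷ −3x² = −9x⁴. Subtract (−9x⁴)·D = 27x⁶ − 36x⁵ − 27x⁴. Remainder: −6x⁵ + 17x⁴ + 3x³ − 42x² + 19x + 30.
Step 3: lead(−6x⁵ + 17x⁴ + 3x³ − 42x² + 19x + 30) ÷ lead(D) = −6x⁵ ÷ −3x² = 2x³. Subtract (2x³)·D = −6x⁵ + 8x⁴ + 6x³. Remainder: 9x⁴ − 3x³ − 42x² + 19x + 30.
Step 4: lead(9x⁴ − 3x³ − 42x² + 19x + 30) ÷ lead(D) = 9x⁴ ÷ −3x² = −3x². Subtract (−3x²)·D = 9x⁴ − 12x³ − 9x². Remainder: 9x³ − 33x² + 19x + 30.
Step 5: lead(9x³ − 33x² + 19x + 30) ÷ lead(D) = 9x³ ÷ −3x² = −3x. Subtract (−3x)·D = 9x³ − 12x² − 9x. Remainder: −21x² + 28x + 30.
Step 6: lead(−21x² + 28x + 30) ÷ lead(D) = −21x² ÷ −3x² = 7. Subtract (7)·D = −21x² + 28x + 21. Remainder: 9.

R = [9], so D(x) is not a factor of P(x). no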